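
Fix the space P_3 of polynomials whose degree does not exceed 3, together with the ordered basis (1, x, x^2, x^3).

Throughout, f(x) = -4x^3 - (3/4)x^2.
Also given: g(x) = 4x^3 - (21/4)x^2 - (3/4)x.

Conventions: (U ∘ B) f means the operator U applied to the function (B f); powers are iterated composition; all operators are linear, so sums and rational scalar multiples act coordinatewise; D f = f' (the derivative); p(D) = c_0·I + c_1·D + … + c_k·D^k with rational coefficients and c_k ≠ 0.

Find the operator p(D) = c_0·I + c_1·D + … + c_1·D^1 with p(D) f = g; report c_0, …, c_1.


c_0 = -1, c_1 = 1/2

D^0 f = -4x^3 - (3/4)x^2
D^1 f = -12x^2 - (3/2)x
matching coefficients of g against c_0 f + c_1 Df + … from the top degree down determines the c_i
solution: c_0 = -1, c_1 = 1/2


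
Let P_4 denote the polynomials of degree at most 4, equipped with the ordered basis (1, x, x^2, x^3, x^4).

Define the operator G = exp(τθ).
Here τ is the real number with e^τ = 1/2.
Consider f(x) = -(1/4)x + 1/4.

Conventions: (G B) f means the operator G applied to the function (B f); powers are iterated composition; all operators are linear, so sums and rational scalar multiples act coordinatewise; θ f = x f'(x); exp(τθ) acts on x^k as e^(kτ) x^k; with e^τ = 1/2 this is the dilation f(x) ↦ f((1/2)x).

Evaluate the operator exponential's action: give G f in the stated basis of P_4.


g(x) = -(1/8)x + 1/4

exp(τθ) x^k = e^(kτ) x^k; with e^τ = 1/2 this sends x^k to (1/2)^k x^k
x ↦ 1/2 x
applying this coordinatewise to f: exp(τθ) f = -(1/8)x + 1/4


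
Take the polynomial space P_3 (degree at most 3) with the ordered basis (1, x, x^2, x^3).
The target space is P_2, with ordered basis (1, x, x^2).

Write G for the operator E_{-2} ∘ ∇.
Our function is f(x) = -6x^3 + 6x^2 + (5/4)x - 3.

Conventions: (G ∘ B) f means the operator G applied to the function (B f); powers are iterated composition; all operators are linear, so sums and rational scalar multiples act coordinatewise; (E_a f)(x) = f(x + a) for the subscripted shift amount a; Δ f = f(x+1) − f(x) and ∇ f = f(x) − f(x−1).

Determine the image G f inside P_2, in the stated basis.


∇ f = -18x^2 + 30x - 43/4
E_{-2} ∇ f = -18x^2 + 102x - 571/4

the result is g(x) = -18x^2 + 102x - 571/4


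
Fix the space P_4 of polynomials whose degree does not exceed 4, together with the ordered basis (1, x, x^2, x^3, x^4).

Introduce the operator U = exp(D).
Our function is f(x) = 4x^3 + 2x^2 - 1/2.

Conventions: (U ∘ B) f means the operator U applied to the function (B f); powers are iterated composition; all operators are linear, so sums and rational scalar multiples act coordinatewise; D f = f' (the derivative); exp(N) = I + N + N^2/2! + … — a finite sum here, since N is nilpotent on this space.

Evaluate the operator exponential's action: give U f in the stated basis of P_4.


the image equals g(x) = 4x^3 + 14x^2 + 16x + 11/2

order-1 term: 12x^2 + 4x
order-2 term: 12x + 2
order-3 term: 4
the series for exp(D) f terminates at order 3
exp(D) f = 4x^3 + 14x^2 + 16x + 11/2


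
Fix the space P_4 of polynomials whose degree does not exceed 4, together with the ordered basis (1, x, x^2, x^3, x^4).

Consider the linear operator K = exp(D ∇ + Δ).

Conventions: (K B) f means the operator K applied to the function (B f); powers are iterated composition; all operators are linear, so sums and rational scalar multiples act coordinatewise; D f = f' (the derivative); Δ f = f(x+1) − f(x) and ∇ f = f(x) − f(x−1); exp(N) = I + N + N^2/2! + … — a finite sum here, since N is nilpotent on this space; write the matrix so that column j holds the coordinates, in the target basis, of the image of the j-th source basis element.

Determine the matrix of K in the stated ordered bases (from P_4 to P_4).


image of 1: 1
image of x: x + 1
image of x^2: x^2 + 2x + 4
image of x^3: x^3 + 3x^2 + 12x + 8
image of x^4: x^4 + 4x^3 + 24x^2 + 32x + 43
each image's coordinates form column j of the matrix

the matrix is [[1, 1, 4, 8, 43]; [0, 1, 2, 12, 32]; [0, 0, 1, 3, 24]; [0, 0, 0, 1, 4]; [0, 0, 0, 0, 1]] (rows listed top to bottom)


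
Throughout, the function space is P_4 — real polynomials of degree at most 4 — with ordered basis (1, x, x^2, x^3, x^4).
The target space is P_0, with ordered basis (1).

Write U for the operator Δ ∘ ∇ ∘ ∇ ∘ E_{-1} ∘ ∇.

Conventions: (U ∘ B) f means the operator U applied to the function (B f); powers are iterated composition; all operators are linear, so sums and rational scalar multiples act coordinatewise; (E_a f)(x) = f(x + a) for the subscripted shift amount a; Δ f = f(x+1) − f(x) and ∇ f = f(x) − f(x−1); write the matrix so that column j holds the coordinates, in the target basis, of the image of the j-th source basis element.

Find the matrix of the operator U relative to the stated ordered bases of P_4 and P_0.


image of 1: 0
image of x: 0
image of x^2: 0
image of x^3: 0
image of x^4: 24
each image's coordinates form column j of the matrix

the matrix is [[0, 0, 0, 0, 24]] (rows listed top to bottom)


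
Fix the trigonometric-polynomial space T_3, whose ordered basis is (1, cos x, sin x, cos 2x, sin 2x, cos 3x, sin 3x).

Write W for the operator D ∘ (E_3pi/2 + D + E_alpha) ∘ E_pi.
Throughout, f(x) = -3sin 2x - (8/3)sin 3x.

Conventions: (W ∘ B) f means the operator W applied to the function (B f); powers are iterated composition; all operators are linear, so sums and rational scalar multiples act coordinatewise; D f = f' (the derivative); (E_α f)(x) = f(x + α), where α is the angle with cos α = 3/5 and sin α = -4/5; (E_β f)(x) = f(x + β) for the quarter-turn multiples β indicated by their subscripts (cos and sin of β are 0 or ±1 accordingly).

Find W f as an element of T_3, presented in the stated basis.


E_pi f = -3sin 2x + (8/3)sin 3x
E_3pi/2 E_pi f = 3sin 2x + (8/3)cos 3x
D E_pi f = -6cos 2x + 8cos 3x
E_alpha E_pi f = (72/25)cos 2x + (21/25)sin 2x - (352/375)cos 3x - (312/125)sin 3x
(E_3pi/2 + D + E_alpha) E_pi f = -(78/25)cos 2x + (96/25)sin 2x + (1216/125)cos 3x - (312/125)sin 3x
D (E_3pi/2 + D + E_alpha) E_pi f = (192/25)cos 2x + (156/25)sin 2x - (936/125)cos 3x - (3648/125)sin 3x

g(x) = (192/25)cos 2x + (156/25)sin 2x - (936/125)cos 3x - (3648/125)sin 3x


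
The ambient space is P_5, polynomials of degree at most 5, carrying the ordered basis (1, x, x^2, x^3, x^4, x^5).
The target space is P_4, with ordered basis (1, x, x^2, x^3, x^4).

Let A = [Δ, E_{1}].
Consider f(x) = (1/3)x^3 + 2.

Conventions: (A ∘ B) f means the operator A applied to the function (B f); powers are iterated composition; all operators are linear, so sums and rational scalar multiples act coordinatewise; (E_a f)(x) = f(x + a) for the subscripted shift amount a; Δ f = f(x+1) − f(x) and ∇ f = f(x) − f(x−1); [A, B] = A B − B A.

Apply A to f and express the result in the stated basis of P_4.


E_{1} f = (1/3)x^3 + x^2 + x + 7/3
Δ E_{1} f = x^2 + 3x + 7/3
Δ f = x^2 + x + 1/3
E_{1} Δ f = x^2 + 3x + 7/3
[Δ, E_{1}] f = 0

the result is g(x) = 0


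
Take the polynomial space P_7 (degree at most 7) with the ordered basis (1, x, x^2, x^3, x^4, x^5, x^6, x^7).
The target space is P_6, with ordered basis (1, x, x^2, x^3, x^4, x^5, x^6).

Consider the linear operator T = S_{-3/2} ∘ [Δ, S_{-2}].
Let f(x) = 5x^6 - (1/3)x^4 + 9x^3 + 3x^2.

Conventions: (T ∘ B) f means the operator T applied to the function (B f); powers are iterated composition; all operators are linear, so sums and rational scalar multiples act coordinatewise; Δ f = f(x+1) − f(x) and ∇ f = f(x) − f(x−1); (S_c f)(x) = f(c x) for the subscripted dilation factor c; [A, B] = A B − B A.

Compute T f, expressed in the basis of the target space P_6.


g(x) = -21870x^5 + 18225x^4 - 24192x^3 + 9342x^2 - 2745x + 238

S_{-2} f = 320x^6 - (16/3)x^4 - 72x^3 + 12x^2
Δ S_{-2} f = 1920x^5 + 4800x^4 + (19136/3)x^3 + 4552x^2 + (5120/3)x + 764/3
Δ f = 30x^5 + 75x^4 + (296/3)x^3 + 100x^2 + (185/3)x + 50/3
S_{-2} Δ f = -960x^5 + 1200x^4 - (2368/3)x^3 + 400x^2 - (370/3)x + 50/3
[Δ, S_{-2}] f = 2880x^5 + 3600x^4 + 7168x^3 + 4152x^2 + 1830x + 238
S_{-3/2} [Δ, S_{-2}] f = -21870x^5 + 18225x^4 - 24192x^3 + 9342x^2 - 2745x + 238


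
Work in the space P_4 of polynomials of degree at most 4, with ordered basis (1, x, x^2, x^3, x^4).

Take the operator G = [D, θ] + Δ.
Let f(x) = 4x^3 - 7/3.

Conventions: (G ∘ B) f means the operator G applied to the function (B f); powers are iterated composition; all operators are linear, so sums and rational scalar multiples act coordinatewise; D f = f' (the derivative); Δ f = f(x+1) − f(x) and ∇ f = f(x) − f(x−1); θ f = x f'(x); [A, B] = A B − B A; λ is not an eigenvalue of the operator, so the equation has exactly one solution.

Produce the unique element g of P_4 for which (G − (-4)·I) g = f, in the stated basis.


write g with unknown coordinates in the stated basis and equate coefficients in (G − (-4)·I) g = f
solving from the highest basis element down gives g = x^3 - (3/2)x^2 + (3/4)x - 5/6
check: G g = 6x^2 - 3x + 1
so G g − (-4)·g = 4x^3 - 7/3 = f ✓

the result is g(x) = x^3 - (3/2)x^2 + (3/4)x - 5/6


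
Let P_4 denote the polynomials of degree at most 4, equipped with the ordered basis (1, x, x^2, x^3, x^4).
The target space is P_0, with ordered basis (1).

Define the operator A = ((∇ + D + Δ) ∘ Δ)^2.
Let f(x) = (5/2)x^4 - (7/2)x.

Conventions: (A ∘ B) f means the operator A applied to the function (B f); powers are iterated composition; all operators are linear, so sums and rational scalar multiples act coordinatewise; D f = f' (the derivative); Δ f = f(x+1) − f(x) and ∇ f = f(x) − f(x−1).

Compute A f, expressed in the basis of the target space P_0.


Δ f = 10x^3 + 15x^2 + 10x - 1
∇ Δ f = 30x^2 + 5
D Δ f = 30x^2 + 30x + 10
Δ Δ f = 30x^2 + 60x + 35
(∇ + D + Δ) Δ f = 90x^2 + 90x + 50
Δ ((∇ + D + Δ) ∘ Δ) f = 180x + 180
∇ Δ ((∇ + D + Δ) ∘ Δ) f = 180
D Δ ((∇ + D + Δ) ∘ Δ) f = 180
Δ Δ ((∇ + D + Δ) ∘ Δ) f = 180
(∇ + D + Δ) Δ ((∇ + D + Δ) ∘ Δ) f = 540

the result is g(x) = 540


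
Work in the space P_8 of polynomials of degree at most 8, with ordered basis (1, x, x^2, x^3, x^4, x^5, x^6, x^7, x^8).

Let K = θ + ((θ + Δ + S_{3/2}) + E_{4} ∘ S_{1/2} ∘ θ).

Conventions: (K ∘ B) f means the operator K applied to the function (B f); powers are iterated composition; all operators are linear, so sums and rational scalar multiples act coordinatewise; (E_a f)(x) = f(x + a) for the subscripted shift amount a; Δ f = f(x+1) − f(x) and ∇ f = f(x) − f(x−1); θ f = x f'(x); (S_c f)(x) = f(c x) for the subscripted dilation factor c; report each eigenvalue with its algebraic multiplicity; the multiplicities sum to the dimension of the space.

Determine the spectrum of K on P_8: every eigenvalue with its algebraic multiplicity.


image of 1: 1
image of x: 4x + 3
image of x^2: (27/4)x^2 + 6x + 9
image of x^3: (39/4)x^3 + (15/2)x^2 + 21x + 25
image of x^4: (213/16)x^4 + 8x^3 + 30x^2 + 68x + 65
image of x^5: (71/4)x^5 + (65/8)x^4 + 35x^3 + 110x^2 + 205x + 161
image of x^6: (1503/64)x^6 + (33/4)x^5 + (75/2)x^4 + 140x^3 + 375x^2 + 582x + 385
image of x^7: (1993/64)x^7 + (273/32)x^6 + (315/8)x^5 + (315/2)x^4 + 525x^3 + 1197x^2 + 1575x + 897
image of x^8: (10665/256)x^8 + 9x^7 + 42x^6 + 168x^5 + 630x^4 + 1848x^3 + 3612x^2 + 4104x + 2049
the matrix is upper triangular; its diagonal is (1, 4, 27/4, 39/4, 213/16, 71/4, 1503/64, 1993/64, 10665/256)
for a triangular matrix the eigenvalues are the diagonal entries, with algebraic multiplicity their repetition count

λ = 1 (multiplicity 1), λ = 4 (multiplicity 1), λ = 27/4 (multiplicity 1), λ = 39/4 (multiplicity 1), λ = 213/16 (multiplicity 1), λ = 71/4 (multiplicity 1), λ = 1503/64 (multiplicity 1), λ = 1993/64 (multiplicity 1), λ = 10665/256 (multiplicity 1)


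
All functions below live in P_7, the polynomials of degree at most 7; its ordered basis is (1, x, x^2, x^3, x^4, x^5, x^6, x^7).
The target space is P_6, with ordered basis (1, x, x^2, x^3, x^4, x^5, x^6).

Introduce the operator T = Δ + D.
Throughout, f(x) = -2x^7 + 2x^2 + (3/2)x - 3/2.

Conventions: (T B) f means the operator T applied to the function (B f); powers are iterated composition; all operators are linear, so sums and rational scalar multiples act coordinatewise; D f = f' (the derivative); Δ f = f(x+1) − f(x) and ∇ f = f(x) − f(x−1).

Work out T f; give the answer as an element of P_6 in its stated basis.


g(x) = -28x^6 - 42x^5 - 70x^4 - 70x^3 - 42x^2 - 6x + 3

Δ f = -14x^6 - 42x^5 - 70x^4 - 70x^3 - 42x^2 - 10x + 3/2
D f = -14x^6 + 4x + 3/2
(Δ + D) f = -28x^6 - 42x^5 - 70x^4 - 70x^3 - 42x^2 - 6x + 3


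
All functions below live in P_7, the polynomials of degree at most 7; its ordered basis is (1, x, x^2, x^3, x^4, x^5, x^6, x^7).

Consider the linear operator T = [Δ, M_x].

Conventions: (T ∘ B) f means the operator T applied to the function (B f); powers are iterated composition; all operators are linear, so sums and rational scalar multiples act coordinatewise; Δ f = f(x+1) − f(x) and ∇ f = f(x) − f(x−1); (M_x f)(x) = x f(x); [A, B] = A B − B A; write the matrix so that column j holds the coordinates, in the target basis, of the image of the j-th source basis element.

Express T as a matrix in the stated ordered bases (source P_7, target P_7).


image of 1: 1
image of x: x + 1
image of x^2: x^2 + 2x + 1
image of x^3: x^3 + 3x^2 + 3x + 1
image of x^4: x^4 + 4x^3 + 6x^2 + 4x + 1
image of x^5: x^5 + 5x^4 + 10x^3 + 10x^2 + 5x + 1
image of x^6: x^6 + 6x^5 + 15x^4 + 20x^3 + 15x^2 + 6x + 1
image of x^7: x^7 + 7x^6 + 21x^5 + 35x^4 + 35x^3 + 21x^2 + 7x + 1
each image's coordinates form column j of the matrix

the matrix is [[1, 1, 1, 1, 1, 1, 1, 1]; [0, 1, 2, 3, 4, 5, 6, 7]; [0, 0, 1, 3, 6, 10, 15, 21]; [0, 0, 0, 1, 4, 10, 20, 35]; [0, 0, 0, 0, 1, 5, 15, 35]; [0, 0, 0, 0, 0, 1, 6, 21]; [0, 0, 0, 0, 0, 0, 1, 7]; [0, 0, 0, 0, 0, 0, 0, 1]] (rows listed top to bottom)


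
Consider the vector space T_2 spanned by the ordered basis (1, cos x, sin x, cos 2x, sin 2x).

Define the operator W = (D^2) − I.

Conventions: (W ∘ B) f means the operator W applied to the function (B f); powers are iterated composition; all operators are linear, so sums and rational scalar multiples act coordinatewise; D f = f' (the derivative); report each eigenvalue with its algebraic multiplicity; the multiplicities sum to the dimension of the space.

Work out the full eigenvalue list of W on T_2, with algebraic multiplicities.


image of 1: -1
image of cos x: -2cos x
image of sin x: -2sin x
image of cos 2x: -5cos 2x
image of sin 2x: -5sin 2x
the matrix is diagonal; its diagonal is (-1, -2, -2, -5, -5)
for a triangular matrix the eigenvalues are the diagonal entries, with algebraic multiplicity their repetition count

λ = -5 (multiplicity 2), λ = -2 (multiplicity 2), λ = -1 (multiplicity 1)


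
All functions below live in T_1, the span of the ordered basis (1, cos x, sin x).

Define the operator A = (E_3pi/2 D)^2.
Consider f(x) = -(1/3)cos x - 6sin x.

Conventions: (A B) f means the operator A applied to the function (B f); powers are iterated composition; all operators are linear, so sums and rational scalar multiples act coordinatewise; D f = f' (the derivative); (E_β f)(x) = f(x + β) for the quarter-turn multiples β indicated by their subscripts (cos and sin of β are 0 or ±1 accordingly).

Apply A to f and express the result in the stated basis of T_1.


D f = -6cos x + (1/3)sin x
E_3pi/2 D f = -(1/3)cos x - 6sin x
D (E_3pi/2 D) f = -6cos x + (1/3)sin x
E_3pi/2 D (E_3pi/2 D) f = -(1/3)cos x - 6sin x

g(x) = -(1/3)cos x - 6sin x


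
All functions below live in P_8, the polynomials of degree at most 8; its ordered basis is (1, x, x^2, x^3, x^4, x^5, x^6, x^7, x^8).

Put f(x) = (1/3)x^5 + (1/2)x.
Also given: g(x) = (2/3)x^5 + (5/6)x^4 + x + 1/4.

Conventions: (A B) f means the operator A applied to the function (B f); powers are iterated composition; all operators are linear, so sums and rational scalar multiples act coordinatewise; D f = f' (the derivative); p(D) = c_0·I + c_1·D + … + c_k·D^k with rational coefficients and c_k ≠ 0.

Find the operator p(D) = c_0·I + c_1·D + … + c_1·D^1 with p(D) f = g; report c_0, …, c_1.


c_0 = 2, c_1 = 1/2

D^0 f = (1/3)x^5 + (1/2)x
D^1 f = (5/3)x^4 + 1/2
matching coefficients of g against c_0 f + c_1 Df + … from the top degree down determines the c_i
solution: c_0 = 2, c_1 = 1/2


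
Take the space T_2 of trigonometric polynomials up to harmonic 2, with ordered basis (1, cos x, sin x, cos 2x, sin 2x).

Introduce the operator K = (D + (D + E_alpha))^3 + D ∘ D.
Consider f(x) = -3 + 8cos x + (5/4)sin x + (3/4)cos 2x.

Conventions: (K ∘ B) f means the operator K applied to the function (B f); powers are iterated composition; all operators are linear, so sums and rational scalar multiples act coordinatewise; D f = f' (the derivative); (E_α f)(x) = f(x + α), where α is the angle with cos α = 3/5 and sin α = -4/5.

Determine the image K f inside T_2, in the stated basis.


D f = (5/4)cos x - 8sin x - (3/2)sin 2x
D f = (5/4)cos x - 8sin x - (3/2)sin 2x
E_alpha f = -3 + (19/5)cos x + (143/20)sin x - (21/100)cos 2x + (18/25)sin 2x
(D + E_alpha) f = -3 + (101/20)cos x - (17/20)sin x - (21/100)cos 2x - (39/50)sin 2x
(D + (D + E_alpha)) f = -3 + (63/10)cos x - (177/20)sin x - (21/100)cos 2x - (57/25)sin 2x
D (D + (D + E_alpha)) f = -(177/20)cos x - (63/10)sin x - (114/25)cos 2x + (21/50)sin 2x
D (D + (D + E_alpha)) f = -(177/20)cos x - (63/10)sin x - (114/25)cos 2x + (21/50)sin 2x
E_alpha (D + (D + E_alpha)) f = -3 + (543/50)cos x - (27/100)sin x + (5619/2500)cos 2x + (273/625)sin 2x
(D + E_alpha) (D + (D + E_alpha)) f = -3 + (201/100)cos x - (657/100)sin x - (5781/2500)cos 2x + (1071/1250)sin 2x
(D + (D + E_alpha)) (D + (D + E_alpha)) f = -3 - (171/25)cos x - (1287/100)sin x - (17181/2500)cos 2x + (798/625)sin 2x
D (D + (D + E_alpha)) (D + (D + E_alpha)) f = -(1287/100)cos x + (171/25)sin x + (1596/625)cos 2x + (17181/1250)sin 2x
D (D + (D + E_alpha)) (D + (D + E_alpha)) f = -(1287/100)cos x + (171/25)sin x + (1596/625)cos 2x + (17181/1250)sin 2x
E_alpha (D + (D + E_alpha)) (D + (D + E_alpha)) f = -3 + (774/125)cos x - (6597/500)sin x + (43659/62500)cos 2x - (108672/15625)sin 2x
(D + E_alpha) (D + (D + E_alpha)) (D + (D + E_alpha)) f = -3 - (3339/500)cos x - (3177/500)sin x + (203259/62500)cos 2x + (212181/31250)sin 2x
(D + (D + E_alpha)) (D + (D + E_alpha)) (D + (D + E_alpha)) f = -3 - (4887/250)cos x + (243/500)sin x + (362859/62500)cos 2x + (320853/15625)sin 2x
D f = (5/4)cos x - 8sin x - (3/2)sin 2x
D D f = -8cos x - (5/4)sin x - 3cos 2x
((D + (D + E_alpha))^3 + D ∘ D) f = -3 - (6887/250)cos x - (191/250)sin x + (175359/62500)cos 2x + (320853/15625)sin 2x

the image equals g(x) = -3 - (6887/250)cos x - (191/250)sin x + (175359/62500)cos 2x + (320853/15625)sin 2x


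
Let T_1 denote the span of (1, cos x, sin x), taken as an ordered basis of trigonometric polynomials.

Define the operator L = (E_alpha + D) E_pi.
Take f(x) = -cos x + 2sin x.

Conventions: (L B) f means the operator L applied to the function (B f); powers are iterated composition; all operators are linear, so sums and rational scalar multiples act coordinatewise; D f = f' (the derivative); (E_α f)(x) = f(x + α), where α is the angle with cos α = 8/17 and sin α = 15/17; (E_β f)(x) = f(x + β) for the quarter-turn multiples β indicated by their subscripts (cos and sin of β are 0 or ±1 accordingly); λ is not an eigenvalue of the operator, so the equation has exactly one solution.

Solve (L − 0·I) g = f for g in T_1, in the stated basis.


the image equals g(x) = (9/8)cos x + (1/4)sin x

write g with unknown coordinates in the stated basis and equate coefficients in (L − 0·I) g = f
solving from the highest basis element down gives g = (9/8)cos x + (1/4)sin x
check: L g = -cos x + 2sin x
so L g − 0·g = -cos x + 2sin x = f ✓


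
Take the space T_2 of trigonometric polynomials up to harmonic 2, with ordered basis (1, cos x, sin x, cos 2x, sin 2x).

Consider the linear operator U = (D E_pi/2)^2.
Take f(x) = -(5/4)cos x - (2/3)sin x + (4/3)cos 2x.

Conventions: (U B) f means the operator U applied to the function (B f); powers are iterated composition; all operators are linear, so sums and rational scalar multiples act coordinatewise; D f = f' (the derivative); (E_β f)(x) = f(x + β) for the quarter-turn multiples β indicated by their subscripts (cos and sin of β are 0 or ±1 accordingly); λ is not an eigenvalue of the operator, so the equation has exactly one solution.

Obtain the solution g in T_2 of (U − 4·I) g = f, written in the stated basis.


the result is g(x) = (5/12)cos x + (2/9)sin x - (1/6)cos 2x

write g with unknown coordinates in the stated basis and equate coefficients in (U − 4·I) g = f
solving from the highest basis element down gives g = (5/12)cos x + (2/9)sin x - (1/6)cos 2x
check: U g = (5/12)cos x + (2/9)sin x + (2/3)cos 2x
so U g − 4·g = -(5/4)cos x - (2/3)sin x + (4/3)cos 2x = f ✓


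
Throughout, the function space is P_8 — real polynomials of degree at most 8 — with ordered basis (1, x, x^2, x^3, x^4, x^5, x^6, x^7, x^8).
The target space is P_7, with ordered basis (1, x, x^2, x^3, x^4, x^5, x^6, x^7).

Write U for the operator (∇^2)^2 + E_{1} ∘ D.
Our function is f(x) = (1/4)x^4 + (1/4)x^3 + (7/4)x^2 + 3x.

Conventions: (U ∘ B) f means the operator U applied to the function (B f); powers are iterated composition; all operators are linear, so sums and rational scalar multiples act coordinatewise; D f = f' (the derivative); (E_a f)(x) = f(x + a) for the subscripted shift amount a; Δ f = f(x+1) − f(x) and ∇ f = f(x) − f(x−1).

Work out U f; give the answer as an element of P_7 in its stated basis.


g(x) = x^3 + (15/4)x^2 + 8x + 57/4

∇ f = x^3 - (3/4)x^2 + (15/4)x + 5/4
∇ ∇ f = 3x^2 - (9/2)x + 11/2
∇ ∇^2 f = 6x - 15/2
∇ ∇ ∇^2 f = 6
D f = x^3 + (3/4)x^2 + (7/2)x + 3
E_{1} D f = x^3 + (15/4)x^2 + 8x + 33/4
((∇^2)^2 + E_{1} ∘ D) f = x^3 + (15/4)x^2 + 8x + 57/4


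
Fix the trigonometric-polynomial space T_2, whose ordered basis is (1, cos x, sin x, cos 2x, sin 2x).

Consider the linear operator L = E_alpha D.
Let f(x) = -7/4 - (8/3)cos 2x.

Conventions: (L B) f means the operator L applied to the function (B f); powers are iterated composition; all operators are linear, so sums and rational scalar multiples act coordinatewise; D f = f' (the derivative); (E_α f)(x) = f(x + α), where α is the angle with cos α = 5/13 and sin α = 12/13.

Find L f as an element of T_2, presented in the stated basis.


the result is g(x) = (640/169)cos 2x - (1904/507)sin 2x

D f = (16/3)sin 2x
E_alpha D f = (640/169)cos 2x - (1904/507)sin 2x


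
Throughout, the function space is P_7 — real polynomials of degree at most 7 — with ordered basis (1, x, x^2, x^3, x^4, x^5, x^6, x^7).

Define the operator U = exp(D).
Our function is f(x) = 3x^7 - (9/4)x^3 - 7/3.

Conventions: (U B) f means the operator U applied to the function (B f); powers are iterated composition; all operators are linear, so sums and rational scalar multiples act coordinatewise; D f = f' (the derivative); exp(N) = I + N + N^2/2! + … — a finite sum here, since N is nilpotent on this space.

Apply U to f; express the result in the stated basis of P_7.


order-1 term: 21x^6 - (27/4)x^2
order-2 term: 63x^5 - (27/4)x
order-3 term: 105x^4 - 9/4
order-4 term: 105x^3
order-5 term: 63x^2
order-6 term: 21x
order-7 term: 3
the series for exp(D) f terminates at order 7
exp(D) f = 3x^7 + 21x^6 + 63x^5 + 105x^4 + (411/4)x^3 + (225/4)x^2 + (57/4)x - 19/12

the image equals g(x) = 3x^7 + 21x^6 + 63x^5 + 105x^4 + (411/4)x^3 + (225/4)x^2 + (57/4)x - 19/12


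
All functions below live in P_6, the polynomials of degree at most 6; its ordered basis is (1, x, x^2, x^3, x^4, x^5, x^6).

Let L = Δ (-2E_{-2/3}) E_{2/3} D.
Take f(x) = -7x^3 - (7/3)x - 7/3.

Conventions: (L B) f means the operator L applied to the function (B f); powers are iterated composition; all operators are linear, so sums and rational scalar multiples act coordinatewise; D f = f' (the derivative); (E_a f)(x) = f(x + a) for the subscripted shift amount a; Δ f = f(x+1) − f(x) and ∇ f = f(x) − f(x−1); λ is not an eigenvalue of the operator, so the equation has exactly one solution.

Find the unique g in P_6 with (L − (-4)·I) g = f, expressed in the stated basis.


write g with unknown coordinates in the stated basis and equate coefficients in (L − (-4)·I) g = f
solving from the highest basis element down gives g = -(7/4)x^3 - (35/6)x - 77/24
check: L g = 21x + 21/2
so L g − (-4)·g = -7x^3 - (7/3)x - 7/3 = f ✓

the image equals g(x) = -(7/4)x^3 - (35/6)x - 77/24


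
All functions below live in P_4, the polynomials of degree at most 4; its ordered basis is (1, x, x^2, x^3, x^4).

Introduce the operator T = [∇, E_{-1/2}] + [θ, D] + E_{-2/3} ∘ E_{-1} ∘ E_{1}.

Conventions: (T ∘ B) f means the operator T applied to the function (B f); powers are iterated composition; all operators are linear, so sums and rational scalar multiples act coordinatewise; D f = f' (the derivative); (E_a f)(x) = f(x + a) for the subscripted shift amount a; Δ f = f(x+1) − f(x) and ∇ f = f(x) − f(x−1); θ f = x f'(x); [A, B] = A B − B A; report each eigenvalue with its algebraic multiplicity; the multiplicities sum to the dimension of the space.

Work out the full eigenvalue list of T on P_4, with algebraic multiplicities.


λ = 1 (multiplicity 5)

image of 1: 1
image of x: x - 5/3
image of x^2: x^2 - (10/3)x + 4/9
image of x^3: x^3 - 5x^2 + (4/3)x - 8/27
image of x^4: x^4 - (20/3)x^3 + (8/3)x^2 - (32/27)x + 16/81
the matrix is upper triangular; its diagonal is (1, 1, 1, 1, 1)
for a triangular matrix the eigenvalues are the diagonal entries, with algebraic multiplicity their repetition count


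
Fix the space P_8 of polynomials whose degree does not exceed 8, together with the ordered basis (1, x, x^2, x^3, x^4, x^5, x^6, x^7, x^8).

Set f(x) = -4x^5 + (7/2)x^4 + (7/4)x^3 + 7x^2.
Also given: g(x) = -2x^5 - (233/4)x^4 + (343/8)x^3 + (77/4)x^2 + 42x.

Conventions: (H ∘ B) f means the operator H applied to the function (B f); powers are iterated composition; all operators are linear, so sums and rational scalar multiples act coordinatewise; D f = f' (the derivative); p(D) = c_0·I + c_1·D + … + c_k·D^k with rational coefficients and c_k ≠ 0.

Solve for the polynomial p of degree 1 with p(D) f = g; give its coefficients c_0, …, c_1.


D^0 f = -4x^5 + (7/2)x^4 + (7/4)x^3 + 7x^2
D^1 f = -20x^4 + 14x^3 + (21/4)x^2 + 14x
matching coefficients of g against c_0 f + c_1 Df + … from the top degree down determines the c_i
solution: c_0 = 1/2, c_1 = 3

p(D) = (1/2)·I + 3·D, i.e. c_0 = 1/2, c_1 = 3


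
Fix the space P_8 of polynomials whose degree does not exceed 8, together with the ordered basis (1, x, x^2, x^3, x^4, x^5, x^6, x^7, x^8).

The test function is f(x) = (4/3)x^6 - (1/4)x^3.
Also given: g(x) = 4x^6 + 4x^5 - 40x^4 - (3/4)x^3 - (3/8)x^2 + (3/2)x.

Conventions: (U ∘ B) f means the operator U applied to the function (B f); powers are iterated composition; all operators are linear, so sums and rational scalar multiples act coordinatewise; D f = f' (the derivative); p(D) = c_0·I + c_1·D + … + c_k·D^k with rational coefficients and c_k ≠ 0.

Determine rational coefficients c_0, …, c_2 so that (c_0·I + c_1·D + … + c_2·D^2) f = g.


D^0 f = (4/3)x^6 - (1/4)x^3
D^1 f = 8x^5 - (3/4)x^2
D^2 f = 40x^4 - (3/2)x
matching coefficients of g against c_0 f + c_1 Df + … from the top degree down determines the c_i
solution: c_0 = 3, c_1 = 1/2, c_2 = -1

p(D) = 3·I + (1/2)·D − D^2, i.e. c_0 = 3, c_1 = 1/2, c_2 = -1


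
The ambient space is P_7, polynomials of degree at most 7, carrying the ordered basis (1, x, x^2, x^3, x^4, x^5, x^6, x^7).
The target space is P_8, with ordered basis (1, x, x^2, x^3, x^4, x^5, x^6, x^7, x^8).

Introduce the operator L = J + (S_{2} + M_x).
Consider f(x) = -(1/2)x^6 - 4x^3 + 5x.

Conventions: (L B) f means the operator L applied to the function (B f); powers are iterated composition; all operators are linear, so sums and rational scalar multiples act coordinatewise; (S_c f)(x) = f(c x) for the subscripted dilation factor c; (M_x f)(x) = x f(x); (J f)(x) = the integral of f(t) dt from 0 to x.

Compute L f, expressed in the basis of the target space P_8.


g(x) = -(4/7)x^7 - 32x^6 - 5x^4 - 32x^3 + (15/2)x^2 + 10x

J f = -(1/14)x^7 - x^4 + (5/2)x^2
S_{2} f = -32x^6 - 32x^3 + 10x
M_x f = -(1/2)x^7 - 4x^4 + 5x^2
(S_{2} + M_x) f = -(1/2)x^7 - 32x^6 - 4x^4 - 32x^3 + 5x^2 + 10x
(J + (S_{2} + M_x)) f = -(4/7)x^7 - 32x^6 - 5x^4 - 32x^3 + (15/2)x^2 + 10x


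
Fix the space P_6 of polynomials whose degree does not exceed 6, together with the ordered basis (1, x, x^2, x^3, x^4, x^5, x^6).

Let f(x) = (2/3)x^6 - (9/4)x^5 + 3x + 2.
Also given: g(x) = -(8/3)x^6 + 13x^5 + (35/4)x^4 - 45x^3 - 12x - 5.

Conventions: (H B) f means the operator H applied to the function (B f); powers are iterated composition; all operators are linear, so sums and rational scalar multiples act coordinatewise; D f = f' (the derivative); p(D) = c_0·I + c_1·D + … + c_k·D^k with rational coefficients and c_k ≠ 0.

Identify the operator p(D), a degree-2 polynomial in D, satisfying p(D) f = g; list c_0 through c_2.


p(D) = -4·I + D + D^2, i.e. c_0 = -4, c_1 = 1, c_2 = 1

D^0 f = (2/3)x^6 - (9/4)x^5 + 3x + 2
D^1 f = 4x^5 - (45/4)x^4 + 3
D^2 f = 20x^4 - 45x^3
matching coefficients of g against c_0 f + c_1 Df + … from the top degree down determines the c_i
solution: c_0 = -4, c_1 = 1, c_2 = 1


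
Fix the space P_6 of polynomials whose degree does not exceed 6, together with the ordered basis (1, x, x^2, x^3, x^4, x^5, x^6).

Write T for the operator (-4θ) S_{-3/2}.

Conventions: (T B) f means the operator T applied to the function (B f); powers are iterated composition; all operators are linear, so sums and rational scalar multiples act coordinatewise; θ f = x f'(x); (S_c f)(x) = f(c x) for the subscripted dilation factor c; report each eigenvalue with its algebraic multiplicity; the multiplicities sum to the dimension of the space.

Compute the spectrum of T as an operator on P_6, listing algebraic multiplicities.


image of 1: 0
image of x: 6x
image of x^2: -18x^2
image of x^3: (81/2)x^3
image of x^4: -81x^4
image of x^5: (1215/8)x^5
image of x^6: -(2187/8)x^6
the matrix is upper triangular; its diagonal is (0, 6, -18, 81/2, -81, 1215/8, -2187/8)
for a triangular matrix the eigenvalues are the diagonal entries, with algebraic multiplicity their repetition count

λ = -2187/8 (multiplicity 1), λ = -81 (multiplicity 1), λ = -18 (multiplicity 1), λ = 0 (multiplicity 1), λ = 6 (multiplicity 1), λ = 81/2 (multiplicity 1), λ = 1215/8 (multiplicity 1)


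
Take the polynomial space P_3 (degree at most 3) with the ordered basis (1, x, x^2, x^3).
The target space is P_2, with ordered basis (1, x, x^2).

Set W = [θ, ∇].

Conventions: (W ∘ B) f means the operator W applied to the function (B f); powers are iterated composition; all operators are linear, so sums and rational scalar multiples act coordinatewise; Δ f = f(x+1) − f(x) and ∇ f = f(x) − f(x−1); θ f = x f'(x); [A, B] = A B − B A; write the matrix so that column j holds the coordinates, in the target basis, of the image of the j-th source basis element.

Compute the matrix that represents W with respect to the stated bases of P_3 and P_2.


the matrix is [[0, -1, 2, -3]; [0, 0, -2, 6]; [0, 0, 0, -3]] (rows listed top to bottom)

image of 1: 0
image of x: -1
image of x^2: -2x + 2
image of x^3: -3x^2 + 6x - 3
each image's coordinates form column j of the matrix


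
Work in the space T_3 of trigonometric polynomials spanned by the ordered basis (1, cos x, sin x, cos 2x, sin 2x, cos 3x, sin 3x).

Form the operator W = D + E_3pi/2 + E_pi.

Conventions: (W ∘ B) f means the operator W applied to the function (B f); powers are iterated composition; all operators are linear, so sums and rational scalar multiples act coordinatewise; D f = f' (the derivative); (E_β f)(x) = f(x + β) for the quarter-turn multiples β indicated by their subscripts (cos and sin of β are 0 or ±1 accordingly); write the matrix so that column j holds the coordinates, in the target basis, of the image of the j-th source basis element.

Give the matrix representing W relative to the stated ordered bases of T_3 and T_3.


the matrix is [[2, 0, 0, 0, 0, 0, 0]; [0, -1, 0, 0, 0, 0, 0]; [0, 0, -1, 0, 0, 0, 0]; [0, 0, 0, 0, 2, 0, 0]; [0, 0, 0, -2, 0, 0, 0]; [0, 0, 0, 0, 0, -1, 4]; [0, 0, 0, 0, 0, -4, -1]] (rows listed top to bottom)

image of 1: 2
image of cos x: -cos x
image of sin x: -sin x
image of cos 2x: -2sin 2x
image of sin 2x: 2cos 2x
image of cos 3x: -cos 3x - 4sin 3x
image of sin 3x: 4cos 3x - sin 3x
each image's coordinates form column j of the matrix


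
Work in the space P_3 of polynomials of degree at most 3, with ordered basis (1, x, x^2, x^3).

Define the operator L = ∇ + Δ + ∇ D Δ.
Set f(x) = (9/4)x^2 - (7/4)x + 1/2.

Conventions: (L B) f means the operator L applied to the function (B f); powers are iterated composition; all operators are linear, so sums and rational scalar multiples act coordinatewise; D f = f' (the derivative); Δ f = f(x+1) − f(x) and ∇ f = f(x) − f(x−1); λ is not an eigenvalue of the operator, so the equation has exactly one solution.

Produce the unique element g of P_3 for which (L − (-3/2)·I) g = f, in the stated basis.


the result is g(x) = (3/2)x^2 - (31/6)x + 65/9

write g with unknown coordinates in the stated basis and equate coefficients in (L − (-3/2)·I) g = f
solving from the highest basis element down gives g = (3/2)x^2 - (31/6)x + 65/9
check: L g = 6x - 31/3
so L g − (-3/2)·g = (9/4)x^2 - (7/4)x + 1/2 = f ✓


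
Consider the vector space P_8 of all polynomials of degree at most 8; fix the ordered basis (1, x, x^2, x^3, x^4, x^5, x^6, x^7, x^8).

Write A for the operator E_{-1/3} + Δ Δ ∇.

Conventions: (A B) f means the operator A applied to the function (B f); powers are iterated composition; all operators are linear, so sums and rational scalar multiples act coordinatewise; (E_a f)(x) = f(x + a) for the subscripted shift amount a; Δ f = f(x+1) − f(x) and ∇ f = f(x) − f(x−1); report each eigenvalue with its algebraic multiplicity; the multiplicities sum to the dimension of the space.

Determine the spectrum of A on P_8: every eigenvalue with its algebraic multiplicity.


λ = 1 (multiplicity 9)

image of 1: 1
image of x: x - 1/3
image of x^2: x^2 - (2/3)x + 1/9
image of x^3: x^3 - x^2 + (1/3)x + 161/27
image of x^4: x^4 - (4/3)x^3 + (2/3)x^2 + (644/27)x + 973/81
image of x^5: x^5 - (5/3)x^4 + (10/9)x^3 + (1610/27)x^2 + (4865/81)x + 7289/243
image of x^6: x^6 - 2x^5 + (5/3)x^4 + (3220/27)x^3 + (4865/27)x^2 + (14578/81)x + 43741/729
image of x^7: x^7 - (7/3)x^6 + (7/3)x^5 + (5635/27)x^4 + (34055/81)x^3 + (51023/81)x^2 + (306187/729)x + 275561/2187
image of x^8: x^8 - (8/3)x^7 + (28/9)x^6 + (9016/27)x^5 + (68110/81)x^4 + (408184/243)x^3 + (1224748/729)x^2 + (2204488/2187)x + 1653373/6561
the matrix is upper triangular; its diagonal is (1, 1, 1, 1, 1, 1, 1, 1, 1)
for a triangular matrix the eigenvalues are the diagonal entries, with algebraic multiplicity their repetition count


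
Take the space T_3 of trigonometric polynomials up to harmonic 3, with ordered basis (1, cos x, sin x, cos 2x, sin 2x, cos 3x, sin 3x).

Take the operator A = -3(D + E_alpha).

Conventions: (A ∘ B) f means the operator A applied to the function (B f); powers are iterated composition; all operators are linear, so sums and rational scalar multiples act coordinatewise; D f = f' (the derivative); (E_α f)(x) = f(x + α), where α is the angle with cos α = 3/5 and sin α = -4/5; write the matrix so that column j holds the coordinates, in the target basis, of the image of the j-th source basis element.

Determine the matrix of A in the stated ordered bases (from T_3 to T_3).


the matrix is [[-3, 0, 0, 0, 0, 0, 0]; [0, -9/5, -3/5, 0, 0, 0, 0]; [0, 3/5, -9/5, 0, 0, 0, 0]; [0, 0, 0, 21/25, -78/25, 0, 0]; [0, 0, 0, 78/25, 21/25, 0, 0]; [0, 0, 0, 0, 0, 351/125, -993/125]; [0, 0, 0, 0, 0, 993/125, 351/125]] (rows listed top to bottom)

image of 1: -3
image of cos x: -(9/5)cos x + (3/5)sin x
image of sin x: -(3/5)cos x - (9/5)sin x
image of cos 2x: (21/25)cos 2x + (78/25)sin 2x
image of sin 2x: -(78/25)cos 2x + (21/25)sin 2x
image of cos 3x: (351/125)cos 3x + (993/125)sin 3x
image of sin 3x: -(993/125)cos 3x + (351/125)sin 3x
each image's coordinates form column j of the matrix


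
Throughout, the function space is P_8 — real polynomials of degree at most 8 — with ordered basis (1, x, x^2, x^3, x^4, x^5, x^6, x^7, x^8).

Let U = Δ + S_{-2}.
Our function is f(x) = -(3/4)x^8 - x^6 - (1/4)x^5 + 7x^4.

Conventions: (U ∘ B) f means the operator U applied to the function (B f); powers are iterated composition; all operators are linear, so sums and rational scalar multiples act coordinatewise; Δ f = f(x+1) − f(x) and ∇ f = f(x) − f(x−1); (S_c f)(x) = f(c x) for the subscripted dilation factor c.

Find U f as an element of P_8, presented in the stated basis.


Δ f = -6x^7 - 21x^6 - 48x^5 - (275/4)x^4 - (73/2)x^3 + (7/2)x^2 + (59/4)x + 5
S_{-2} f = -192x^8 - 64x^6 + 8x^5 + 112x^4
(Δ + S_{-2}) f = -192x^8 - 6x^7 - 85x^6 - 40x^5 + (173/4)x^4 - (73/2)x^3 + (7/2)x^2 + (59/4)x + 5

the result is g(x) = -192x^8 - 6x^7 - 85x^6 - 40x^5 + (173/4)x^4 - (73/2)x^3 + (7/2)x^2 + (59/4)x + 5


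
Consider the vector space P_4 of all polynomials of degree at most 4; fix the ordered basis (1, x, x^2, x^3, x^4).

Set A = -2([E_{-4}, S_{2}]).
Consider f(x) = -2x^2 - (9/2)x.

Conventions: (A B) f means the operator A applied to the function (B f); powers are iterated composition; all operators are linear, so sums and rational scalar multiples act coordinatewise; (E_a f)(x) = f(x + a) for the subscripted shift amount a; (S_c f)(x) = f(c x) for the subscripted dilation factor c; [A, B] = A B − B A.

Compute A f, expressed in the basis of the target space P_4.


g(x) = -64x + 156

S_{2} f = -8x^2 - 9x
E_{-4} S_{2} f = -8x^2 + 55x - 92
E_{-4} f = -2x^2 + (23/2)x - 14
S_{2} E_{-4} f = -8x^2 + 23x - 14
[E_{-4}, S_{2}] f = 32x - 78
(-2([E_{-4}, S_{2}])) f = -64x + 156


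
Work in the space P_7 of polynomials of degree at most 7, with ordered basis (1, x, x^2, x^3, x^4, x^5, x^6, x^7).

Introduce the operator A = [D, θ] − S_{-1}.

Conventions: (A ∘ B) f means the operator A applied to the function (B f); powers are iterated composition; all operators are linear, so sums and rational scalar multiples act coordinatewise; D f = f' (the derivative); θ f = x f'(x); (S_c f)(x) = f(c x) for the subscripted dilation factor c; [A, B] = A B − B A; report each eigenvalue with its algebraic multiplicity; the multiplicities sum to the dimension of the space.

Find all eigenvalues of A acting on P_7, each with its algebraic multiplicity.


image of 1: -1
image of x: x + 1
image of x^2: -x^2 + 2x
image of x^3: x^3 + 3x^2
image of x^4: -x^4 + 4x^3
image of x^5: x^5 + 5x^4
image of x^6: -x^6 + 6x^5
image of x^7: x^7 + 7x^6
the matrix is upper triangular; its diagonal is (-1, 1, -1, 1, -1, 1, -1, 1)
for a triangular matrix the eigenvalues are the diagonal entries, with algebraic multiplicity their repetition count

λ = -1 (multiplicity 4), λ = 1 (multiplicity 4)


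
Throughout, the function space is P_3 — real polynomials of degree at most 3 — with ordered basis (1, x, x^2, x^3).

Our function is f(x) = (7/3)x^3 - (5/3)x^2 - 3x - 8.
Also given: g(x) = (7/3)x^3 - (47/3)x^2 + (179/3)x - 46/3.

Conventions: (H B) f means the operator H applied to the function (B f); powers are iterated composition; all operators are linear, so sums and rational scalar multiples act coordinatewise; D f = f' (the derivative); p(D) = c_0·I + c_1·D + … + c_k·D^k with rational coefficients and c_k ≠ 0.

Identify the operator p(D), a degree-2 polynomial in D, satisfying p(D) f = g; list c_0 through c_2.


c_0 = 1, c_1 = -2, c_2 = 4

D^0 f = (7/3)x^3 - (5/3)x^2 - 3x - 8
D^1 f = 7x^2 - (10/3)x - 3
D^2 f = 14x - 10/3
matching coefficients of g against c_0 f + c_1 Df + … from the top degree down determines the c_i
solution: c_0 = 1, c_1 = -2, c_2 = 4
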